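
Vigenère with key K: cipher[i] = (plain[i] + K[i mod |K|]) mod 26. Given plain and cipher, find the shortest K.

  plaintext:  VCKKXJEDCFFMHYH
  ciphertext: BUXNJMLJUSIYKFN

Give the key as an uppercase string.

GSNDMDH

  i= 0: B-V =  6 → G
  i= 1: U-C = 18 → S
  i= 2: X-K = 13 → N
  i= 3: N-K =  3 → D
  i= 4: J-X = 12 → M
  i= 5: M-J =  3 → D
  i= 6: L-E =  7 → H
  i= 7: J-D =  6 → G
  i= 8: U-C = 18 → S
  i= 9: S-F = 13 → N
  i=10: I-F =  3 → D
  i=11: Y-M = 12 → M
  i=12: K-H =  3 → D
  i=13: F-Y =  7 → H
  i=14: N-H =  6 → G
  shifts repeat with period 7: GSNDMDH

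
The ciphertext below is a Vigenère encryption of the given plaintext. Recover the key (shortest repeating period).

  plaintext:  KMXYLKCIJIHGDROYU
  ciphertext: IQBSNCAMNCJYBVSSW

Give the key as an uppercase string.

  i= 0: I-K = 24 → Y
  i= 1: Q-M =  4 → E
  i= 2: B-X =  4 → E
  i= 3: S-Y = 20 → U
  i= 4: N-L =  2 → C
  i= 5: C-K = 18 → S
  i= 6: A-C = 24 → Y
  i= 7: M-I =  4 → E
  i= 8: N-J =  4 → E
  i= 9: C-I = 20 → U
  i=10: J-H =  2 → C
  i=11: Y-G = 18 → S
  i=12: B-D = 24 → Y
  i=13: V-R =  4 → E
  i=14: S-O =  4 → E
  i=15: S-Y = 20 → U
  i=16: W-U =  2 → C
  shifts repeat with period 6: YEEUCS

YEEUCS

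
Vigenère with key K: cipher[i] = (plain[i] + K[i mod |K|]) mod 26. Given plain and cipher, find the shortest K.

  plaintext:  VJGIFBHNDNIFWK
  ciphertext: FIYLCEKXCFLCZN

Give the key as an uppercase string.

KZSDXDD

  i= 0: F-V = 10 → K
  i= 1: I-J = 25 → Z
  i= 2: Y-G = 18 → S
  i= 3: L-I =  3 → D
  i= 4: C-F = 23 → X
  i= 5: E-B =  3 → D
  i= 6: K-H =  3 → D
  i= 7: X-N = 10 → K
  i= 8: C-D = 25 → Z
  i= 9: F-N = 18 → S
  i=10: L-I =  3 → D
  i=11: C-F = 23 → X
  i=12: Z-W =  3 → D
  i=13: N-K =  3 → D
  shifts repeat with period 7: KZSDXDD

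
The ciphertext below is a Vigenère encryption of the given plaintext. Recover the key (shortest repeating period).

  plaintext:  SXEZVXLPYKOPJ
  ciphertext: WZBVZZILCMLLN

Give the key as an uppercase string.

ECXW

  i= 0: W-S =  4 → E
  i= 1: Z-X =  2 → C
  i= 2: B-E = 23 → X
  i= 3: V-Z = 22 → W
  i= 4: Z-V =  4 → E
  i= 5: Z-X =  2 → C
  i= 6: I-L = 23 → X
  i= 7: L-P = 22 → W
  i= 8: C-Y =  4 → E
  i= 9: M-K =  2 → C
  i=10: L-O = 23 → X
  i=11: L-P = 22 → W
  i=12: N-J =  4 → E
  shifts repeat with period 4: ECXW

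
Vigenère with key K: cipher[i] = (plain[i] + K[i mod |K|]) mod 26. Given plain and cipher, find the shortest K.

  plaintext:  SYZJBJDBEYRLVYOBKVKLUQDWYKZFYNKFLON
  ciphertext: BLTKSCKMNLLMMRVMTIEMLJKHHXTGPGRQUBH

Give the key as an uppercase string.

  i= 0: B-S =  9 → J
  i= 1: L-Y = 13 → N
  i= 2: T-Z = 20 → U
  i= 3: K-J =  1 → B
  i= 4: S-B = 17 → R
  i= 5: C-J = 19 → T
  i= 6: K-D =  7 → H
  i= 7: M-B = 11 → L
  i= 8: N-E =  9 → J
  i= 9: L-Y = 13 → N
  i=10: L-R = 20 → U
  i=11: M-L =  1 → B
  i=12: M-V = 17 → R
  i=13: R-Y = 19 → T
  i=14: V-O =  7 → H
  i=15: M-B = 11 → L
  i=16: T-K =  9 → J
  i=17: I-V = 13 → N
  i=18: E-K = 20 → U
  i=19: M-L =  1 → B
  i=20: L-U = 17 → R
  i=21: J-Q = 19 → T
  i=22: K-D =  7 → H
  i=23: H-W = 11 → L
  i=24: H-Y =  9 → J
  i=25: X-K = 13 → N
  i=26: T-Z = 20 → U
  i=27: G-F =  1 → B
  i=28: P-Y = 17 → R
  i=29: G-N = 19 → T
  i=30: R-K =  7 → H
  i=31: Q-F = 11 → L
  i=32: U-L =  9 → J
  i=33: B-O = 13 → N
  i=34: H-N = 20 → U
  shifts repeat with period 8: JNUBRTHL

JNUBRTHL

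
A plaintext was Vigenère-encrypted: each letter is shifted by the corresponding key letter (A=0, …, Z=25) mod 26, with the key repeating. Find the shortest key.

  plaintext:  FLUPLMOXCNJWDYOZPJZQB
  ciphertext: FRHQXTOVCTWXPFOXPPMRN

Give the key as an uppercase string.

AGNBMHAY

  i= 0: F-F =  0 → A
  i= 1: R-L =  6 → G
  i= 2: H-U = 13 → N
  i= 3: Q-P =  1 → B
  i= 4: X-L = 12 → M
  i= 5: T-M =  7 → H
  i= 6: O-O =  0 → A
  i= 7: V-X = 24 → Y
  i= 8: C-C =  0 → A
  i= 9: T-N =  6 → G
  i=10: W-J = 13 → N
  i=11: X-W =  1 → B
  i=12: P-D = 12 → M
  i=13: F-Y =  7 → H
  i=14: O-O =  0 → A
  i=15: X-Z = 24 → Y
  i=16: P-P =  0 → A
  i=17: P-J =  6 → G
  i=18: M-Z = 13 → N
  i=19: R-Q =  1 → B
  i=20: N-B = 12 → M
  shifts repeat with period 8: AGNBMHAY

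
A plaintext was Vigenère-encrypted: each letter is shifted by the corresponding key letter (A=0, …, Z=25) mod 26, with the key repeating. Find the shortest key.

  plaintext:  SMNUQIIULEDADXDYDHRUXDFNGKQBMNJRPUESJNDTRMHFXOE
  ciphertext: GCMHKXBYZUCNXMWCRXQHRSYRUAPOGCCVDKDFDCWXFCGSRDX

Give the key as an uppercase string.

OQZNUPTE

  i= 0: G-S = 14 → O
  i= 1: C-M = 16 → Q
  i= 2: M-N = 25 → Z
  i= 3: H-U = 13 → N
  i= 4: K-Q = 20 → U
  i= 5: X-I = 15 → P
  i= 6: B-I = 19 → T
  i= 7: Y-U =  4 → E
  i= 8: Z-L = 14 → O
  i= 9: U-E = 16 → Q
  i=10: C-D = 25 → Z
  i=11: N-A = 13 → N
  i=12: X-D = 20 → U
  i=13: M-X = 15 → P
  i=14: W-D = 19 → T
  i=15: C-Y =  4 → E
  i=16: R-D = 14 → O
  i=17: X-H = 16 → Q
  i=18: Q-R = 25 → Z
  i=19: H-U = 13 → N
  i=20: R-X = 20 → U
  i=21: S-D = 15 → P
  i=22: Y-F = 19 → T
  i=23: R-N =  4 → E
  i=24: U-G = 14 → O
  i=25: A-K = 16 → Q
  i=26: P-Q = 25 → Z
  i=27: O-B = 13 → N
  i=28: G-M = 20 → U
  i=29: C-N = 15 → P
  i=30: C-J = 19 → T
  i=31: V-R =  4 → E
  i=32: D-P = 14 → O
  i=33: K-U = 16 → Q
  i=34: D-E = 25 → Z
  i=35: F-S = 13 → N
  i=36: D-J = 20 → U
  i=37: C-N = 15 → P
  i=38: W-D = 19 → T
  i=39: X-T =  4 → E
  i=40: F-R = 14 → O
  i=41: C-M = 16 → Q
  i=42: G-H = 25 → Z
  i=43: S-F = 13 → N
  i=44: R-X = 20 → U
  i=45: D-O = 15 → P
  i=46: X-E = 19 → T
  shifts repeat with period 8: OQZNUPTE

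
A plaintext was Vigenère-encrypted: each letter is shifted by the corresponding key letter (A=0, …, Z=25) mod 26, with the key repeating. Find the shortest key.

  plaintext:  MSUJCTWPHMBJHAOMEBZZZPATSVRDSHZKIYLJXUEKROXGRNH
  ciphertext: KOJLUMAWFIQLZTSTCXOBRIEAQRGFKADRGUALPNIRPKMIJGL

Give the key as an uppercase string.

  i= 0: K-M = 24 → Y
  i= 1: O-S = 22 → W
  i= 2: J-U = 15 → P
  i= 3: L-J =  2 → C
  i= 4: U-C = 18 → S
  i= 5: M-T = 19 → T
  i= 6: A-W =  4 → E
  i= 7: W-P =  7 → H
  i= 8: F-H = 24 → Y
  i= 9: I-M = 22 → W
  i=10: Q-B = 15 → P
  i=11: L-J =  2 → C
  i=12: Z-H = 18 → S
  i=13: T-A = 19 → T
  i=14: S-O =  4 → E
  i=15: T-M =  7 → H
  i=16: C-E = 24 → Y
  i=17: X-B = 22 → W
  i=18: O-Z = 15 → P
  i=19: B-Z =  2 → C
  i=20: R-Z = 18 → S
  i=21: I-P = 19 → T
  i=22: E-A =  4 → E
  i=23: A-T =  7 → H
  i=24: Q-S = 24 → Y
  i=25: R-V = 22 → W
  i=26: G-R = 15 → P
  i=27: F-D =  2 → C
  i=28: K-S = 18 → S
  i=29: A-H = 19 → T
  i=30: D-Z =  4 → E
  i=31: R-K =  7 → H
  i=32: G-I = 24 → Y
  i=33: U-Y = 22 → W
  i=34: A-L = 15 → P
  i=35: L-J =  2 → C
  i=36: P-X = 18 → S
  i=37: N-U = 19 → T
  i=38: I-E =  4 → E
  i=39: R-K =  7 → H
  i=40: P-R = 24 → Y
  i=41: K-O = 22 → W
  i=42: M-X = 15 → P
  i=43: I-G =  2 → C
  i=44: J-R = 18 → S
  i=45: G-N = 19 → T
  i=46: L-H =  4 → E
  shifts repeat with period 8: YWPCSTEH

YWPCSTEH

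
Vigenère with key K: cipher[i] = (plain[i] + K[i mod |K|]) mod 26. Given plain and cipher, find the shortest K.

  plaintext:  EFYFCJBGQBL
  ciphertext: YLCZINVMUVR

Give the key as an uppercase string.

UGE

  i= 0: Y-E = 20 → U
  i= 1: L-F =  6 → G
  i= 2: C-Y =  4 → E
  i= 3: Z-F = 20 → U
  i= 4: I-C =  6 → G
  i= 5: N-J =  4 → E
  i= 6: V-B = 20 → U
  i= 7: M-G =  6 → G
  i= 8: U-Q =  4 → E
  i= 9: V-B = 20 → U
  i=10: R-L =  6 → G
  shifts repeat with period 3: UGE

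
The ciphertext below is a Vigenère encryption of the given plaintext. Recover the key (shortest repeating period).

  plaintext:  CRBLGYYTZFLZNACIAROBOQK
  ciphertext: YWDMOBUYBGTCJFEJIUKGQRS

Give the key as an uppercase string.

WFCBID

  i= 0: Y-C = 22 → W
  i= 1: W-R =  5 → F
  i= 2: D-B =  2 → C
  i= 3: M-L =  1 → B
  i= 4: O-G =  8 → I
  i= 5: B-Y =  3 → D
  i= 6: U-Y = 22 → W
  i= 7: Y-T =  5 → F
  i= 8: B-Z =  2 → C
  i= 9: G-F =  1 → B
  i=10: T-L =  8 → I
  i=11: C-Z =  3 → D
  i=12: J-N = 22 → W
  i=13: F-A =  5 → F
  i=14: E-C =  2 → C
  i=15: J-I =  1 → B
  i=16: I-A =  8 → I
  i=17: U-R =  3 → D
  i=18: K-O = 22 → W
  i=19: G-B =  5 → F
  i=20: Q-O =  2 → C
  i=21: R-Q =  1 → B
  i=22: S-K =  8 → I
  shifts repeat with period 6: WFCBID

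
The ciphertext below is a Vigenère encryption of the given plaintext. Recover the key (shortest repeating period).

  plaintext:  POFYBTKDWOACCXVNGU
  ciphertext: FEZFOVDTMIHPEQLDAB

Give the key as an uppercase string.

QQUHNCT

  i= 0: F-P = 16 → Q
  i= 1: E-O = 16 → Q
  i= 2: Z-F = 20 → U
  i= 3: F-Y =  7 → H
  i= 4: O-B = 13 → N
  i= 5: V-T =  2 → C
  i= 6: D-K = 19 → T
  i= 7: T-D = 16 → Q
  i= 8: M-W = 16 → Q
  i= 9: I-O = 20 → U
  i=10: H-A =  7 → H
  i=11: P-C = 13 → N
  i=12: E-C =  2 → C
  i=13: Q-X = 19 → T
  i=14: L-V = 16 → Q
  i=15: D-N = 16 → Q
  i=16: A-G = 20 → U
  i=17: B-U =  7 → H
  shifts repeat with period 7: QQUHNCT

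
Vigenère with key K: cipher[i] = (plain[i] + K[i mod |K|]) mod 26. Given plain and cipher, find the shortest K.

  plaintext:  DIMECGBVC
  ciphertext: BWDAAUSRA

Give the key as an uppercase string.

  i= 0: B-D = 24 → Y
  i= 1: W-I = 14 → O
  i= 2: D-M = 17 → R
  i= 3: A-E = 22 → W
  i= 4: A-C = 24 → Y
  i= 5: U-G = 14 → O
  i= 6: S-B = 17 → R
  i= 7: R-V = 22 → W
  i= 8: A-C = 24 → Y
  shifts repeat with period 4: YORW

YORW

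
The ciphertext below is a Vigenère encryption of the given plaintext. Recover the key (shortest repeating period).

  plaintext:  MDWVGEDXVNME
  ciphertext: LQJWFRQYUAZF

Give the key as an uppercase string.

  i= 0: L-M = 25 → Z
  i= 1: Q-D = 13 → N
  i= 2: J-W = 13 → N
  i= 3: W-V =  1 → B
  i= 4: F-G = 25 → Z
  i= 5: R-E = 13 → N
  i= 6: Q-D = 13 → N
  i= 7: Y-X =  1 → B
  i= 8: U-V = 25 → Z
  i= 9: A-N = 13 → N
  i=10: Z-M = 13 → N
  i=11: F-E =  1 → B
  shifts repeat with period 4: ZNNB

ZNNB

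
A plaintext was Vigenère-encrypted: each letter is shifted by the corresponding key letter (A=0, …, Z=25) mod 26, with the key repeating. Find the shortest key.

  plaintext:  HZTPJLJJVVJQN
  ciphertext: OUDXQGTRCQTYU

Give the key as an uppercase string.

  i= 0: O-H =  7 → H
  i= 1: U-Z = 21 → V
  i= 2: D-T = 10 → K
  i= 3: X-P =  8 → I
  i= 4: Q-J =  7 → H
  i= 5: G-L = 21 → V
  i= 6: T-J = 10 → K
  i= 7: R-J =  8 → I
  i= 8: C-V =  7 → H
  i= 9: Q-V = 21 → V
  i=10: T-J = 10 → K
  i=11: Y-Q =  8 → I
  i=12: U-N =  7 → H
  shifts repeat with period 4: HVKI

HVKI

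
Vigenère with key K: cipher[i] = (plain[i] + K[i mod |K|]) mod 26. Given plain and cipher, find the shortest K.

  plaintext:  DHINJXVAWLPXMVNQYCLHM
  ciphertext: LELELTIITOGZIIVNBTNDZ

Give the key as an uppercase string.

  i= 0: L-D =  8 → I
  i= 1: E-H = 23 → X
  i= 2: L-I =  3 → D
  i= 3: E-N = 17 → R
  i= 4: L-J =  2 → C
  i= 5: T-X = 22 → W
  i= 6: I-V = 13 → N
  i= 7: I-A =  8 → I
  i= 8: T-W = 23 → X
  i= 9: O-L =  3 → D
  i=10: G-P = 17 → R
  i=11: Z-X =  2 → C
  i=12: I-M = 22 → W
  i=13: I-V = 13 → N
  i=14: V-N =  8 → I
  i=15: N-Q = 23 → X
  i=16: B-Y =  3 → D
  i=17: T-C = 17 → R
  i=18: N-L =  2 → C
  i=19: D-H = 22 → W
  i=20: Z-M = 13 → N
  shifts repeat with period 7: IXDRCWN

IXDRCWN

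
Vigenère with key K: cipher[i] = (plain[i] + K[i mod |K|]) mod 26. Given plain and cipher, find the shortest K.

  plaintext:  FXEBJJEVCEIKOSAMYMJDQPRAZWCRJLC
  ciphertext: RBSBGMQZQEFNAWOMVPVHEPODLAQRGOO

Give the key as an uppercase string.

  i= 0: R-F = 12 → M
  i= 1: B-X =  4 → E
  i= 2: S-E = 14 → O
  i= 3: B-B =  0 → A
  i= 4: G-J = 23 → X
  i= 5: M-J =  3 → D
  i= 6: Q-E = 12 → M
  i= 7: Z-V =  4 → E
  i= 8: Q-C = 14 → O
  i= 9: E-E =  0 → A
  i=10: F-I = 23 → X
  i=11: N-K =  3 → D
  i=12: A-O = 12 → M
  i=13: W-S =  4 → E
  i=14: O-A = 14 → O
  i=15: M-M =  0 → A
  i=16: V-Y = 23 → X
  i=17: P-M =  3 → D
  i=18: V-J = 12 → M
  i=19: H-D =  4 → E
  i=20: E-Q = 14 → O
  i=21: P-P =  0 → A
  i=22: O-R = 23 → X
  i=23: D-A =  3 → D
  i=24: L-Z = 12 → M
  i=25: A-W =  4 → E
  i=26: Q-C = 14 → O
  i=27: R-R =  0 → A
  i=28: G-J = 23 → X
  i=29: O-L =  3 → D
  i=30: O-C = 12 → M
  shifts repeat with period 6: MEOAXD

MEOAXD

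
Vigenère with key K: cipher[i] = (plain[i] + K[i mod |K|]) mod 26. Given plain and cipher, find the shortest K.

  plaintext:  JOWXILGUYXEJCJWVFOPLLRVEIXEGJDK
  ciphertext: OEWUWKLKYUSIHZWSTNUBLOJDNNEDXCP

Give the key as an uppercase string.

FQAXOZ

  i= 0: O-J =  5 → F
  i= 1: E-O = 16 → Q
  i= 2: W-W =  0 → A
  i= 3: U-X = 23 → X
  i= 4: W-I = 14 → O
  i= 5: K-L = 25 → Z
  i= 6: L-G =  5 → F
  i= 7: K-U = 16 → Q
  i= 8: Y-Y =  0 → A
  i= 9: U-X = 23 → X
  i=10: S-E = 14 → O
  i=11: I-J = 25 → Z
  i=12: H-C =  5 → F
  i=13: Z-J = 16 → Q
  i=14: W-W =  0 → A
  i=15: S-V = 23 → X
  i=16: T-F = 14 → O
  i=17: N-O = 25 → Z
  i=18: U-P =  5 → F
  i=19: B-L = 16 → Q
  i=20: L-L =  0 → A
  i=21: O-R = 23 → X
  i=22: J-V = 14 → O
  i=23: D-E = 25 → Z
  i=24: N-I =  5 → F
  i=25: N-X = 16 → Q
  i=26: E-E =  0 → A
  i=27: D-G = 23 → X
  i=28: X-J = 14 → O
  i=29: C-D = 25 → Z
  i=30: P-K =  5 → F
  shifts repeat with period 6: FQAXOZ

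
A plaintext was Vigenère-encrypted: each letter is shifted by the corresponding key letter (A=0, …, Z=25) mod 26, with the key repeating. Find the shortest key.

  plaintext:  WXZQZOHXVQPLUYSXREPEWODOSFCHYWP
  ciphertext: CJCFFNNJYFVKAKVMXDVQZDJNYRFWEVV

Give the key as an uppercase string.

GMDPGZ

  i= 0: C-W =  6 → G
  i= 1: J-X = 12 → M
  i= 2: C-Z =  3 → D
  i= 3: F-Q = 15 → P
  i= 4: F-Z =  6 → G
  i= 5: N-O = 25 → Z
  i= 6: N-H =  6 → G
  i= 7: J-X = 12 → M
  i= 8: Y-V =  3 → D
  i= 9: F-Q = 15 → P
  i=10: V-P =  6 → G
  i=11: K-L = 25 → Z
  i=12: A-U =  6 → G
  i=13: K-Y = 12 → M
  i=14: V-S =  3 → D
  i=15: M-X = 15 → P
  i=16: X-R =  6 → G
  i=17: D-E = 25 → Z
  i=18: V-P =  6 → G
  i=19: Q-E = 12 → M
  i=20: Z-W =  3 → D
  i=21: D-O = 15 → P
  i=22: J-D =  6 → G
  i=23: N-O = 25 → Z
  i=24: Y-S =  6 → G
  i=25: R-F = 12 → M
  i=26: F-C =  3 → D
  i=27: W-H = 15 → P
  i=28: E-Y =  6 → G
  i=29: V-W = 25 → Z
  i=30: V-P =  6 → G
  shifts repeat with period 6: GMDPGZ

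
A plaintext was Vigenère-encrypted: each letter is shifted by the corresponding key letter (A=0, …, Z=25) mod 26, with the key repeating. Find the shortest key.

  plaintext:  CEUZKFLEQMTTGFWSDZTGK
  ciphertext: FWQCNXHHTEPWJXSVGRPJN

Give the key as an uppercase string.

DSWD

  i= 0: F-C =  3 → D
  i= 1: W-E = 18 → S
  i= 2: Q-U = 22 → W
  i= 3: C-Z =  3 → D
  i= 4: N-K =  3 → D
  i= 5: X-F = 18 → S
  i= 6: H-L = 22 → W
  i= 7: H-E =  3 → D
  i= 8: T-Q =  3 → D
  i= 9: E-M = 18 → S
  i=10: P-T = 22 → W
  i=11: W-T =  3 → D
  i=12: J-G =  3 → D
  i=13: X-F = 18 → S
  i=14: S-W = 22 → W
  i=15: V-S =  3 → D
  i=16: G-D =  3 → D
  i=17: R-Z = 18 → S
  i=18: P-T = 22 → W
  i=19: J-G =  3 → D
  i=20: N-K =  3 → D
  shifts repeat with period 4: DSWD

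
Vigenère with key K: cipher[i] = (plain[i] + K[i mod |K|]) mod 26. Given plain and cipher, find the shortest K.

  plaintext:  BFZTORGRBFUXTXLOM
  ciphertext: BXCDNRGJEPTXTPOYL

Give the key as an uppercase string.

ASDKZA

  i= 0: B-B =  0 → A
  i= 1: X-F = 18 → S
  i= 2: C-Z =  3 → D
  i= 3: D-T = 10 → K
  i= 4: N-O = 25 → Z
  i= 5: R-R =  0 → A
  i= 6: G-G =  0 → A
  i= 7: J-R = 18 → S
  i= 8: E-B =  3 → D
  i= 9: P-F = 10 → K
  i=10: T-U = 25 → Z
  i=11: X-X =  0 → A
  i=12: T-T =  0 → A
  i=13: P-X = 18 → S
  i=14: O-L =  3 → D
  i=15: Y-O = 10 → K
  i=16: L-M = 25 → Z
  shifts repeat with period 6: ASDKZA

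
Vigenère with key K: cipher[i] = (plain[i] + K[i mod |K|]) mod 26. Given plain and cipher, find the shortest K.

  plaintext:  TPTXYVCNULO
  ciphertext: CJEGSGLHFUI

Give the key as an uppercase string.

JUL

  i= 0: C-T =  9 → J
  i= 1: J-P = 20 → U
  i= 2: E-T = 11 → L
  i= 3: G-X =  9 → J
  i= 4: S-Y = 20 → U
  i= 5: G-V = 11 → L
  i= 6: L-C =  9 → J
  i= 7: H-N = 20 → U
  i= 8: F-U = 11 → L
  i= 9: U-L =  9 → J
  i=10: I-O = 20 → U
  shifts repeat with period 3: JUL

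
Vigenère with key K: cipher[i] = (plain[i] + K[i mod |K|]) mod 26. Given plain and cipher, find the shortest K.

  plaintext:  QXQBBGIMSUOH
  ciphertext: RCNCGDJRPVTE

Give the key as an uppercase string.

BFX

  i= 0: R-Q =  1 → B
  i= 1: C-X =  5 → F
  i= 2: N-Q = 23 → X
  i= 3: C-B =  1 → B
  i= 4: G-B =  5 → F
  i= 5: D-G = 23 → X
  i= 6: J-I =  1 → B
  i= 7: R-M =  5 → F
  i= 8: P-S = 23 → X
  i= 9: V-U =  1 → B
  i=10: T-O =  5 → F
  i=11: E-H = 23 → X
  shifts repeat with period 3: BFX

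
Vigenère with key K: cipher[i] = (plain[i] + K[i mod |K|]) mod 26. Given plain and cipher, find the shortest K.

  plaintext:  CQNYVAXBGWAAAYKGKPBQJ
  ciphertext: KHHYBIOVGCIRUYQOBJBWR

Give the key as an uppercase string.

IRUAG

  i= 0: K-C =  8 → I
  i= 1: H-Q = 17 → R
  i= 2: H-N = 20 → U
  i= 3: Y-Y =  0 → A
  i= 4: B-V =  6 → G
  i= 5: I-A =  8 → I
  i= 6: O-X = 17 → R
  i= 7: V-B = 20 → U
  i= 8: G-G =  0 → A
  i= 9: C-W =  6 → G
  i=10: I-A =  8 → I
  i=11: R-A = 17 → R
  i=12: U-A = 20 → U
  i=13: Y-Y =  0 → A
  i=14: Q-K =  6 → G
  i=15: O-G =  8 → I
  i=16: B-K = 17 → R
  i=17: J-P = 20 → U
  i=18: B-B =  0 → A
  i=19: W-Q =  6 → G
  i=20: R-J =  8 → I
  shifts repeat with period 5: IRUAG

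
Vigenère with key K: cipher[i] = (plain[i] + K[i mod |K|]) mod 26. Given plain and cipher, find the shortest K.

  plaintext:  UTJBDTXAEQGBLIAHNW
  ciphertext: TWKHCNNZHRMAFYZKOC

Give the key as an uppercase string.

ZDBGZUQ

  i= 0: T-U = 25 → Z
  i= 1: W-T =  3 → D
  i= 2: K-J =  1 → B
  i= 3: H-B =  6 → G
  i= 4: C-D = 25 → Z
  i= 5: N-T = 20 → U
  i= 6: N-X = 16 → Q
  i= 7: Z-A = 25 → Z
  i= 8: H-E =  3 → D
  i= 9: R-Q =  1 → B
  i=10: M-G =  6 → G
  i=11: A-B = 25 → Z
  i=12: F-L = 20 → U
  i=13: Y-I = 16 → Q
  i=14: Z-A = 25 → Z
  i=15: K-H =  3 → D
  i=16: O-N =  1 → B
  i=17: C-W =  6 → G
  shifts repeat with period 7: ZDBGZUQ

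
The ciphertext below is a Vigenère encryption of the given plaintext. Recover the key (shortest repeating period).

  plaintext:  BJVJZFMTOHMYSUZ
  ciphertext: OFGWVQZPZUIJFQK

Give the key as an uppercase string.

  i= 0: O-B = 13 → N
  i= 1: F-J = 22 → W
  i= 2: G-V = 11 → L
  i= 3: W-J = 13 → N
  i= 4: V-Z = 22 → W
  i= 5: Q-F = 11 → L
  i= 6: Z-M = 13 → N
  i= 7: P-T = 22 → W
  i= 8: Z-O = 11 → L
  i= 9: U-H = 13 → N
  i=10: I-M = 22 → W
  i=11: J-Y = 11 → L
  i=12: F-S = 13 → N
  i=13: Q-U = 22 → W
  i=14: K-Z = 11 → L
  shifts repeat with period 3: NWL

NWL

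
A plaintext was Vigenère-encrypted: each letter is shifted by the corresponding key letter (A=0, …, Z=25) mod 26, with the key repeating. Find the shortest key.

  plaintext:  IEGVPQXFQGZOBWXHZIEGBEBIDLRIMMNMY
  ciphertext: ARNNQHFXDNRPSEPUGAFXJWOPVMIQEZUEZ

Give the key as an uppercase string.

  i= 0: A-I = 18 → S
  i= 1: R-E = 13 → N
  i= 2: N-G =  7 → H
  i= 3: N-V = 18 → S
  i= 4: Q-P =  1 → B
  i= 5: H-Q = 17 → R
  i= 6: F-X =  8 → I
  i= 7: X-F = 18 → S
  i= 8: D-Q = 13 → N
  i= 9: N-G =  7 → H
  i=10: R-Z = 18 → S
  i=11: P-O =  1 → B
  i=12: S-B = 17 → R
  i=13: E-W =  8 → I
  i=14: P-X = 18 → S
  i=15: U-H = 13 → N
  i=16: G-Z =  7 → H
  i=17: A-I = 18 → S
  i=18: F-E =  1 → B
  i=19: X-G = 17 → R
  i=20: J-B =  8 → I
  i=21: W-E = 18 → S
  i=22: O-B = 13 → N
  i=23: P-I =  7 → H
  i=24: V-D = 18 → S
  i=25: M-L =  1 → B
  i=26: I-R = 17 → R
  i=27: Q-I =  8 → I
  i=28: E-M = 18 → S
  i=29: Z-M = 13 → N
  i=30: U-N =  7 → H
  i=31: E-M = 18 → S
  i=32: Z-Y =  1 → B
  shifts repeat with period 7: SNHSBRI

SNHSBRI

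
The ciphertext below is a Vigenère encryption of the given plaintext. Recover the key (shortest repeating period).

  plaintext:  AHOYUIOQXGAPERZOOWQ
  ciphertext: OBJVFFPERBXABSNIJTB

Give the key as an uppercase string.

  i= 0: O-A = 14 → O
  i= 1: B-H = 20 → U
  i= 2: J-O = 21 → V
  i= 3: V-Y = 23 → X
  i= 4: F-U = 11 → L
  i= 5: F-I = 23 → X
  i= 6: P-O =  1 → B
  i= 7: E-Q = 14 → O
  i= 8: R-X = 20 → U
  i= 9: B-G = 21 → V
  i=10: X-A = 23 → X
  i=11: A-P = 11 → L
  i=12: B-E = 23 → X
  i=13: S-R =  1 → B
  i=14: N-Z = 14 → O
  i=15: I-O = 20 → U
  i=16: J-O = 21 → V
  i=17: T-W = 23 → X
  i=18: B-Q = 11 → L
  shifts repeat with period 7: OUVXLXB

OUVXLXB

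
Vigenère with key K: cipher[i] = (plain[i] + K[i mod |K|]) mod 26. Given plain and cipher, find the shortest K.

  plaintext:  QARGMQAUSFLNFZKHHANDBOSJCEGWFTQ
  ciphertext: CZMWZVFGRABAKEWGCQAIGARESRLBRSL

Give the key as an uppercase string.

  i= 0: C-Q = 12 → M
  i= 1: Z-A = 25 → Z
  i= 2: M-R = 21 → V
  i= 3: W-G = 16 → Q
  i= 4: Z-M = 13 → N
  i= 5: V-Q =  5 → F
  i= 6: F-A =  5 → F
  i= 7: G-U = 12 → M
  i= 8: R-S = 25 → Z
  i= 9: A-F = 21 → V
  i=10: B-L = 16 → Q
  i=11: A-N = 13 → N
  i=12: K-F =  5 → F
  i=13: E-Z =  5 → F
  i=14: W-K = 12 → M
  i=15: G-H = 25 → Z
  i=16: C-H = 21 → V
  i=17: Q-A = 16 → Q
  i=18: A-N = 13 → N
  i=19: I-D =  5 → F
  i=20: G-B =  5 → F
  i=21: A-O = 12 → M
  i=22: R-S = 25 → Z
  i=23: E-J = 21 → V
  i=24: S-C = 16 → Q
  i=25: R-E = 13 → N
  i=26: L-G =  5 → F
  i=27: B-W =  5 → F
  i=28: R-F = 12 → M
  i=29: S-T = 25 → Z
  i=30: L-Q = 21 → V
  shifts repeat with period 7: MZVQNFF

MZVQNFF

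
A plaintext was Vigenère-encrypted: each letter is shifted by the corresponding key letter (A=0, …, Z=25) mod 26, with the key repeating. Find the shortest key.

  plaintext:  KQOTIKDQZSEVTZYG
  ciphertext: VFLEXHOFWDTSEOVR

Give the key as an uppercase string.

LPX

  i= 0: V-K = 11 → L
  i= 1: F-Q = 15 → P
  i= 2: L-O = 23 → X
  i= 3: E-T = 11 → L
  i= 4: X-I = 15 → P
  i= 5: H-K = 23 → X
  i= 6: O-D = 11 → L
  i= 7: F-Q = 15 → P
  i= 8: W-Z = 23 → X
  i= 9: D-S = 11 → L
  i=10: T-E = 15 → P
  i=11: S-V = 23 → X
  i=12: E-T = 11 → L
  i=13: O-Z = 15 → P
  i=14: V-Y = 23 → X
  i=15: R-G = 11 → L
  shifts repeat with period 3: LPX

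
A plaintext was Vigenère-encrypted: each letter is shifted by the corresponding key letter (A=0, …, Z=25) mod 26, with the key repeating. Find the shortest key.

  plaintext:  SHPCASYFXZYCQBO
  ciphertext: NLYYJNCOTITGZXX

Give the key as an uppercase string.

  i= 0: N-S = 21 → V
  i= 1: L-H =  4 → E
  i= 2: Y-P =  9 → J
  i= 3: Y-C = 22 → W
  i= 4: J-A =  9 → J
  i= 5: N-S = 21 → V
  i= 6: C-Y =  4 → E
  i= 7: O-F =  9 → J
  i= 8: T-X = 22 → W
  i= 9: I-Z =  9 → J
  i=10: T-Y = 21 → V
  i=11: G-C =  4 → E
  i=12: Z-Q =  9 → J
  i=13: X-B = 22 → W
  i=14: X-O =  9 → J
  shifts repeat with period 5: VEJWJ

VEJWJ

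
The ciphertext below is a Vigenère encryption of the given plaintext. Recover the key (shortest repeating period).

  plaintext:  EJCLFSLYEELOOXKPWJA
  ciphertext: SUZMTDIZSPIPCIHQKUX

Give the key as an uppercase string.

  i= 0: S-E = 14 → O
  i= 1: U-J = 11 → L
  i= 2: Z-C = 23 → X
  i= 3: M-L =  1 → B
  i= 4: T-F = 14 → O
  i= 5: D-S = 11 → L
  i= 6: I-L = 23 → X
  i= 7: Z-Y =  1 → B
  i= 8: S-E = 14 → O
  i= 9: P-E = 11 → L
  i=10: I-L = 23 → X
  i=11: P-O =  1 → B
  i=12: C-O = 14 → O
  i=13: I-X = 11 → L
  i=14: H-K = 23 → X
  i=15: Q-P =  1 → B
  i=16: K-W = 14 → O
  i=17: U-J = 11 → L
  i=18: X-A = 23 → X
  shifts repeat with period 4: OLXB

OLXB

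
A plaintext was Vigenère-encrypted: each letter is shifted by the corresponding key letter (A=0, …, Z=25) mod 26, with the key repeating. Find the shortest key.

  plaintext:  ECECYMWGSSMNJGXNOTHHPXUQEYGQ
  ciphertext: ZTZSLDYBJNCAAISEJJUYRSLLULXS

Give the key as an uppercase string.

VRVQNRC

  i= 0: Z-E = 21 → V
  i= 1: T-C = 17 → R
  i= 2: Z-E = 21 → V
  i= 3: S-C = 16 → Q
  i= 4: L-Y = 13 → N
  i= 5: D-M = 17 → R
  i= 6: Y-W =  2 → C
  i= 7: B-G = 21 → V
  i= 8: J-S = 17 → R
  i= 9: N-S = 21 → V
  i=10: C-M = 16 → Q
  i=11: A-N = 13 → N
  i=12: A-J = 17 → R
  i=13: I-G =  2 → C
  i=14: S-X = 21 → V
  i=15: E-N = 17 → R
  i=16: J-O = 21 → V
  i=17: J-T = 16 → Q
  i=18: U-H = 13 → N
  i=19: Y-H = 17 → R
  i=20: R-P =  2 → C
  i=21: S-X = 21 → V
  i=22: L-U = 17 → R
  i=23: L-Q = 21 → V
  i=24: U-E = 16 → Q
  i=25: L-Y = 13 → N
  i=26: X-G = 17 → R
  i=27: S-Q =  2 → C
  shifts repeat with period 7: VRVQNRC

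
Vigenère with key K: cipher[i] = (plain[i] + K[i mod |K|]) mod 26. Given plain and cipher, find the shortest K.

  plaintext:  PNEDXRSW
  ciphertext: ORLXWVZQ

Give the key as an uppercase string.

ZEHU

  i= 0: O-P = 25 → Z
  i= 1: R-N =  4 → E
  i= 2: L-E =  7 → H
  i= 3: X-D = 20 → U
  i= 4: W-X = 25 → Z
  i= 5: V-R =  4 → E
  i= 6: Z-S =  7 → H
  i= 7: Q-W = 20 → U
  shifts repeat with period 4: ZEHU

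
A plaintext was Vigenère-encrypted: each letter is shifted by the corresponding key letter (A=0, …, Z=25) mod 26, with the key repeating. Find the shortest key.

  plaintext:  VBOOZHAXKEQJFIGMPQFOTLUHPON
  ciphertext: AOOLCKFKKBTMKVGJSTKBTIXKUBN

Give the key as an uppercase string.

FNAXDD

  i= 0: A-V =  5 → F
  i= 1: O-B = 13 → N
  i= 2: O-O =  0 → A
  i= 3: L-O = 23 → X
  i= 4: C-Z =  3 → D
  i= 5: K-H =  3 → D
  i= 6: F-A =  5 → F
  i= 7: K-X = 13 → N
  i= 8: K-K =  0 → A
  i= 9: B-E = 23 → X
  i=10: T-Q =  3 → D
  i=11: M-J =  3 → D
  i=12: K-F =  5 → F
  i=13: V-I = 13 → N
  i=14: G-G =  0 → A
  i=15: J-M = 23 → X
  i=16: S-P =  3 → D
  i=17: T-Q =  3 → D
  i=18: K-F =  5 → F
  i=19: B-O = 13 → N
  i=20: T-T =  0 → A
  i=21: I-L = 23 → X
  i=22: X-U =  3 → D
  i=23: K-H =  3 → D
  i=24: U-P =  5 → F
  i=25: B-O = 13 → N
  i=26: N-N =  0 → A
  shifts repeat with period 6: FNAXDD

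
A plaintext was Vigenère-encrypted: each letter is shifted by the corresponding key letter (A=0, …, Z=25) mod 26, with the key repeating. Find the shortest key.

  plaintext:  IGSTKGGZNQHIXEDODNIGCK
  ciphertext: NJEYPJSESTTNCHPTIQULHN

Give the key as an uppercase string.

FDMF

  i= 0: N-I =  5 → F
  i= 1: J-G =  3 → D
  i= 2: E-S = 12 → M
  i= 3: Y-T =  5 → F
  i= 4: P-K =  5 → F
  i= 5: J-G =  3 → D
  i= 6: S-G = 12 → M
  i= 7: E-Z =  5 → F
  i= 8: S-N =  5 → F
  i= 9: T-Q =  3 → D
  i=10: T-H = 12 → M
  i=11: N-I =  5 → F
  i=12: C-X =  5 → F
  i=13: H-E =  3 → D
  i=14: P-D = 12 → M
  i=15: T-O =  5 → F
  i=16: I-D =  5 → F
  i=17: Q-N =  3 → D
  i=18: U-I = 12 → M
  i=19: L-G =  5 → F
  i=20: H-C =  5 → F
  i=21: N-K =  3 → D
  shifts repeat with period 4: FDMF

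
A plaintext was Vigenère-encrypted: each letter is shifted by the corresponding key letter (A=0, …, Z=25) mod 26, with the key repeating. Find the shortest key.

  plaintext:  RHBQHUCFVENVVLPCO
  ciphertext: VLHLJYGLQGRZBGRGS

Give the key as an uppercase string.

  i= 0: V-R =  4 → E
  i= 1: L-H =  4 → E
  i= 2: H-B =  6 → G
  i= 3: L-Q = 21 → V
  i= 4: J-H =  2 → C
  i= 5: Y-U =  4 → E
  i= 6: G-C =  4 → E
  i= 7: L-F =  6 → G
  i= 8: Q-V = 21 → V
  i= 9: G-E =  2 → C
  i=10: R-N =  4 → E
  i=11: Z-V =  4 → E
  i=12: B-V =  6 → G
  i=13: G-L = 21 → V
  i=14: R-P =  2 → C
  i=15: G-C =  4 → E
  i=16: S-O =  4 → E
  shifts repeat with period 5: EEGVC

EEGVC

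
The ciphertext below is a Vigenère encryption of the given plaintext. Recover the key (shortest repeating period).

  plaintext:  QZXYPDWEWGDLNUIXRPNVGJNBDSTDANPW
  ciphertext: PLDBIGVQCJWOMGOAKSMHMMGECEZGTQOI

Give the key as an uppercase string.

  i= 0: P-Q = 25 → Z
  i= 1: L-Z = 12 → M
  i= 2: D-X =  6 → G
  i= 3: B-Y =  3 → D
  i= 4: I-P = 19 → T
  i= 5: G-D =  3 → D
  i= 6: V-W = 25 → Z
  i= 7: Q-E = 12 → M
  i= 8: C-W =  6 → G
  i= 9: J-G =  3 → D
  i=10: W-D = 19 → T
  i=11: O-L =  3 → D
  i=12: M-N = 25 → Z
  i=13: G-U = 12 → M
  i=14: O-I =  6 → G
  i=15: A-X =  3 → D
  i=16: K-R = 19 → T
  i=17: S-P =  3 → D
  i=18: M-N = 25 → Z
  i=19: H-V = 12 → M
  i=20: M-G =  6 → G
  i=21: M-J =  3 → D
  i=22: G-N = 19 → T
  i=23: E-B =  3 → D
  i=24: C-D = 25 → Z
  i=25: E-S = 12 → M
  i=26: Z-T =  6 → G
  i=27: G-D =  3 → D
  i=28: T-A = 19 → T
  i=29: Q-N =  3 → D
  i=30: O-P = 25 → Z
  i=31: I-W = 12 → M
  shifts repeat with period 6: ZMGDTD

ZMGDTD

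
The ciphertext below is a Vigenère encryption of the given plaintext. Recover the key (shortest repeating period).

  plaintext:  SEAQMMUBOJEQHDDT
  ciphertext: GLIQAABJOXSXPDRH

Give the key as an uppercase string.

OHIAO

  i= 0: G-S = 14 → O
  i= 1: L-E =  7 → H
  i= 2: I-A =  8 → I
  i= 3: Q-Q =  0 → A
  i= 4: A-M = 14 → O
  i= 5: A-M = 14 → O
  i= 6: B-U =  7 → H
  i= 7: J-B =  8 → I
  i= 8: O-O =  0 → A
  i= 9: X-J = 14 → O
  i=10: S-E = 14 → O
  i=11: X-Q =  7 → H
  i=12: P-H =  8 → I
  i=13: D-D =  0 → A
  i=14: R-D = 14 → O
  i=15: H-T = 14 → O
  shifts repeat with period 5: OHIAO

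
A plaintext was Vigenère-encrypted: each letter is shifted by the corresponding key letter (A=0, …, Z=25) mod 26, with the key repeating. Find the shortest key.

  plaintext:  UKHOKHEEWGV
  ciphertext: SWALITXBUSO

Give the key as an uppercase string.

  i= 0: S-U = 24 → Y
  i= 1: W-K = 12 → M
  i= 2: A-H = 19 → T
  i= 3: L-O = 23 → X
  i= 4: I-K = 24 → Y
  i= 5: T-H = 12 → M
  i= 6: X-E = 19 → T
  i= 7: B-E = 23 → X
  i= 8: U-W = 24 → Y
  i= 9: S-G = 12 → M
  i=10: O-V = 19 → T
  shifts repeat with period 4: YMTX

YMTX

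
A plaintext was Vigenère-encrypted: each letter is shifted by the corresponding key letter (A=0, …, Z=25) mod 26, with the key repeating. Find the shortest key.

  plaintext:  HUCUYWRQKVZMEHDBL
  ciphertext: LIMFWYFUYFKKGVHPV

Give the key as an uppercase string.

EOKLYCO

  i= 0: L-H =  4 → E
  i= 1: I-U = 14 → O
  i= 2: M-C = 10 → K
  i= 3: F-U = 11 → L
  i= 4: W-Y = 24 → Y
  i= 5: Y-W =  2 → C
  i= 6: F-R = 14 → O
  i= 7: U-Q =  4 → E
  i= 8: Y-K = 14 → O
  i= 9: F-V = 10 → K
  i=10: K-Z = 11 → L
  i=11: K-M = 24 → Y
  i=12: G-E =  2 → C
  i=13: V-H = 14 → O
  i=14: H-D =  4 → E
  i=15: P-B = 14 → O
  i=16: V-L = 10 → K
  shifts repeat with period 7: EOKLYCO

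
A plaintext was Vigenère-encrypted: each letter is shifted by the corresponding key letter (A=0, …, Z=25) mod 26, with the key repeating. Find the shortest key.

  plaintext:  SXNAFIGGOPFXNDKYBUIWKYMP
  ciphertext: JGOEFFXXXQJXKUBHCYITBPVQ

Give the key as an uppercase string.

  i= 0: J-S = 17 → R
  i= 1: G-X =  9 → J
  i= 2: O-N =  1 → B
  i= 3: E-A =  4 → E
  i= 4: F-F =  0 → A
  i= 5: F-I = 23 → X
  i= 6: X-G = 17 → R
  i= 7: X-G = 17 → R
  i= 8: X-O =  9 → J
  i= 9: Q-P =  1 → B
  i=10: J-F =  4 → E
  i=11: X-X =  0 → A
  i=12: K-N = 23 → X
  i=13: U-D = 17 → R
  i=14: B-K = 17 → R
  i=15: H-Y =  9 → J
  i=16: C-B =  1 → B
  i=17: Y-U =  4 → E
  i=18: I-I =  0 → A
  i=19: T-W = 23 → X
  i=20: B-K = 17 → R
  i=21: P-Y = 17 → R
  i=22: V-M =  9 → J
  i=23: Q-P =  1 → B
  shifts repeat with period 7: RJBEAXR

RJBEAXR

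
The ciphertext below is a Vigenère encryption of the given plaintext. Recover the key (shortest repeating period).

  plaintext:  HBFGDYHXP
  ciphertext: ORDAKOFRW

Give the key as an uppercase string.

  i= 0: O-H =  7 → H
  i= 1: R-B = 16 → Q
  i= 2: D-F = 24 → Y
  i= 3: A-G = 20 → U
  i= 4: K-D =  7 → H
  i= 5: O-Y = 16 → Q
  i= 6: F-H = 24 → Y
  i= 7: R-X = 20 → U
  i= 8: W-P =  7 → H
  shifts repeat with period 4: HQYU

HQYU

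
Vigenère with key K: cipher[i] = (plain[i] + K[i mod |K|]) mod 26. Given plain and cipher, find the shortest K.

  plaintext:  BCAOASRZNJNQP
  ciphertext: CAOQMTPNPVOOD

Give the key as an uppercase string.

  i= 0: C-B =  1 → B
  i= 1: A-C = 24 → Y
  i= 2: O-A = 14 → O
  i= 3: Q-O =  2 → C
  i= 4: M-A = 12 → M
  i= 5: T-S =  1 → B
  i= 6: P-R = 24 → Y
  i= 7: N-Z = 14 → O
  i= 8: P-N =  2 → C
  i= 9: V-J = 12 → M
  i=10: O-N =  1 → B
  i=11: O-Q = 24 → Y
  i=12: D-P = 14 → O
  shifts repeat with period 5: BYOCM

BYOCM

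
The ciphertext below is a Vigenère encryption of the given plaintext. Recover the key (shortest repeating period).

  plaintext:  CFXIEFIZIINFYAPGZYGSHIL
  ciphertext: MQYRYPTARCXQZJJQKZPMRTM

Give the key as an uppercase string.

  i= 0: M-C = 10 → K
  i= 1: Q-F = 11 → L
  i= 2: Y-X =  1 → B
  i= 3: R-I =  9 → J
  i= 4: Y-E = 20 → U
  i= 5: P-F = 10 → K
  i= 6: T-I = 11 → L
  i= 7: A-Z =  1 → B
  i= 8: R-I =  9 → J
  i= 9: C-I = 20 → U
  i=10: X-N = 10 → K
  i=11: Q-F = 11 → L
  i=12: Z-Y =  1 → B
  i=13: J-A =  9 → J
  i=14: J-P = 20 → U
  i=15: Q-G = 10 → K
  i=16: K-Z = 11 → L
  i=17: Z-Y =  1 → B
  i=18: P-G =  9 → J
  i=19: M-S = 20 → U
  i=20: R-H = 10 → K
  i=21: T-I = 11 → L
  i=22: M-L =  1 → B
  shifts repeat with period 5: KLBJU

KLBJU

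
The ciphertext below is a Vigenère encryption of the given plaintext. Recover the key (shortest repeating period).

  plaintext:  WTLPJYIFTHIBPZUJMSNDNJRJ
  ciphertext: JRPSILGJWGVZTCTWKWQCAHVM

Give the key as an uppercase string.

NYEDZ

  i= 0: J-W = 13 → N
  i= 1: R-T = 24 → Y
  i= 2: P-L =  4 → E
  i= 3: S-P =  3 → D
  i= 4: I-J = 25 → Z
  i= 5: L-Y = 13 → N
  i= 6: G-I = 24 → Y
  i= 7: J-F =  4 → E
  i= 8: W-T =  3 → D
  i= 9: G-H = 25 → Z
  i=10: V-I = 13 → N
  i=11: Z-B = 24 → Y
  i=12: T-P =  4 → E
  i=13: C-Z =  3 → D
  i=14: T-U = 25 → Z
  i=15: W-J = 13 → N
  i=16: K-M = 24 → Y
  i=17: W-S =  4 → E
  i=18: Q-N =  3 → D
  i=19: C-D = 25 → Z
  i=20: A-N = 13 → N
  i=21: H-J = 24 → Y
  i=22: V-R =  4 → E
  i=23: M-J =  3 → D
  shifts repeat with period 5: NYEDZ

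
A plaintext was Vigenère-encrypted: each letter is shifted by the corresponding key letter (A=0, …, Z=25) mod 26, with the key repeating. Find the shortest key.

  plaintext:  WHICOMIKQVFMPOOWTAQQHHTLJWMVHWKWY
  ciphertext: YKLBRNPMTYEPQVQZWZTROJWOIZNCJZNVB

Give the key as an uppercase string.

  i= 0: Y-W =  2 → C
  i= 1: K-H =  3 → D
  i= 2: L-I =  3 → D
  i= 3: B-C = 25 → Z
  i= 4: R-O =  3 → D
  i= 5: N-M =  1 → B
  i= 6: P-I =  7 → H
  i= 7: M-K =  2 → C
  i= 8: T-Q =  3 → D
  i= 9: Y-V =  3 → D
  i=10: E-F = 25 → Z
  i=11: P-M =  3 → D
  i=12: Q-P =  1 → B
  i=13: V-O =  7 → H
  i=14: Q-O =  2 → C
  i=15: Z-W =  3 → D
  i=16: W-T =  3 → D
  i=17: Z-A = 25 → Z
  i=18: T-Q =  3 → D
  i=19: R-Q =  1 → B
  i=20: O-H =  7 → H
  i=21: J-H =  2 → C
  i=22: W-T =  3 → D
  i=23: O-L =  3 → D
  i=24: I-J = 25 → Z
  i=25: Z-W =  3 → D
  i=26: N-M =  1 → B
  i=27: C-V =  7 → H
  i=28: J-H =  2 → C
  i=29: Z-W =  3 → D
  i=30: N-K =  3 → D
  i=31: V-W = 25 → Z
  i=32: B-Y =  3 → D
  shifts repeat with period 7: CDDZDBH

CDDZDBH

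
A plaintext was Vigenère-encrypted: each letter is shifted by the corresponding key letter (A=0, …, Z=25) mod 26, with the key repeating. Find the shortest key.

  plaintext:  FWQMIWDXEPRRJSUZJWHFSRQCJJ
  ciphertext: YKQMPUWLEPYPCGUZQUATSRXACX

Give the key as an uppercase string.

  i= 0: Y-F = 19 → T
  i= 1: K-W = 14 → O
  i= 2: Q-Q =  0 → A
  i= 3: M-M =  0 → A
  i= 4: P-I =  7 → H
  i= 5: U-W = 24 → Y
  i= 6: W-D = 19 → T
  i= 7: L-X = 14 → O
  i= 8: E-E =  0 → A
  i= 9: P-P =  0 → A
  i=10: Y-R =  7 → H
  i=11: P-R = 24 → Y
  i=12: C-J = 19 → T
  i=13: G-S = 14 → O
  i=14: U-U =  0 → A
  i=15: Z-Z =  0 → A
  i=16: Q-J =  7 → H
  i=17: U-W = 24 → Y
  i=18: A-H = 19 → T
  i=19: T-F = 14 → O
  i=20: S-S =  0 → A
  i=21: R-R =  0 → A
  i=22: X-Q =  7 → H
  i=23: A-C = 24 → Y
  i=24: C-J = 19 → T
  i=25: X-J = 14 → O
  shifts repeat with period 6: TOAAHY

TOAAHY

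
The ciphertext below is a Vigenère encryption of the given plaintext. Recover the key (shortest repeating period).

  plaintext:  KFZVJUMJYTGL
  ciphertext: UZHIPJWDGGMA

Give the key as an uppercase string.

KUINGP

  i= 0: U-K = 10 → K
  i= 1: Z-F = 20 → U
  i= 2: H-Z =  8 → I
  i= 3: I-V = 13 → N
  i= 4: P-J =  6 → G
  i= 5: J-U = 15 → P
  i= 6: W-M = 10 → K
  i= 7: D-J = 20 → U
  i= 8: G-Y =  8 → I
  i= 9: G-T = 13 → N
  i=10: M-G =  6 → G
  i=11: A-L = 15 → P
  shifts repeat with period 6: KUINGP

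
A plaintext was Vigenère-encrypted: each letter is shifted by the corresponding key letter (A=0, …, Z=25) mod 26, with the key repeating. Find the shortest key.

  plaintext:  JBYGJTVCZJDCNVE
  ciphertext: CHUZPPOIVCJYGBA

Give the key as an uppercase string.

TGW

  i= 0: C-J = 19 → T
  i= 1: H-B =  6 → G
  i= 2: U-Y = 22 → W
  i= 3: Z-G = 19 → T
  i= 4: P-J =  6 → G
  i= 5: P-T = 22 → W
  i= 6: O-V = 19 → T
  i= 7: I-C =  6 → G
  i= 8: V-Z = 22 → W
  i= 9: C-J = 19 → T
  i=10: J-D =  6 → G
  i=11: Y-C = 22 → W
  i=12: G-N = 19 → T
  i=13: B-V =  6 → G
  i=14: A-E = 22 → W
  shifts repeat with period 3: TGW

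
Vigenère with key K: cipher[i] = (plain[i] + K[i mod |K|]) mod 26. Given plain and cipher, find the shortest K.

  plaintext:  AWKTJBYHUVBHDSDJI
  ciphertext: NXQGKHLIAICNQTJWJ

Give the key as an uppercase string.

NBG

  i= 0: N-A = 13 → N
  i= 1: X-W =  1 → B
  i= 2: Q-K =  6 → G
  i= 3: G-T = 13 → N
  i= 4: K-J =  1 → B
  i= 5: H-B =  6 → G
  i= 6: L-Y = 13 → N
  i= 7: I-H =  1 → B
  i= 8: A-U =  6 → G
  i= 9: I-V = 13 → N
  i=10: C-B =  1 → B
  i=11: N-H =  6 → G
  i=12: Q-D = 13 → N
  i=13: T-S =  1 → B
  i=14: J-D =  6 → G
  i=15: W-J = 13 → N
  i=16: J-I =  1 → B
  shifts repeat with period 3: NBG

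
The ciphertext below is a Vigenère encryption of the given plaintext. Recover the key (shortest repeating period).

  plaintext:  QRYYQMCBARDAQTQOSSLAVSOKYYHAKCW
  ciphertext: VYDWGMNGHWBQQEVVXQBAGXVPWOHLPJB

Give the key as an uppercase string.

  i= 0: V-Q =  5 → F
  i= 1: Y-R =  7 → H
  i= 2: D-Y =  5 → F
  i= 3: W-Y = 24 → Y
  i= 4: G-Q = 16 → Q
  i= 5: M-M =  0 → A
  i= 6: N-C = 11 → L
  i= 7: G-B =  5 → F
  i= 8: H-A =  7 → H
  i= 9: W-R =  5 → F
  i=10: B-D = 24 → Y
  i=11: Q-A = 16 → Q
  i=12: Q-Q =  0 → A
  i=13: E-T = 11 → L
  i=14: V-Q =  5 → F
  i=15: V-O =  7 → H
  i=16: X-S =  5 → F
  i=17: Q-S = 24 → Y
  i=18: B-L = 16 → Q
  i=19: A-A =  0 → A
  i=20: G-V = 11 → L
  i=21: X-S =  5 → F
  i=22: V-O =  7 → H
  i=23: P-K =  5 → F
  i=24: W-Y = 24 → Y
  i=25: O-Y = 16 → Q
  i=26: H-H =  0 → A
  i=27: L-A = 11 → L
  i=28: P-K =  5 → F
  i=29: J-C =  7 → H
  i=30: B-W =  5 → F
  shifts repeat with period 7: FHFYQAL

FHFYQAL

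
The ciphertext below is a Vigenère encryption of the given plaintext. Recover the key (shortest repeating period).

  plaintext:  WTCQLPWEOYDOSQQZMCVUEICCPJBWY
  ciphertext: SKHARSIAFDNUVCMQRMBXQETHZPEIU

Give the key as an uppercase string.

  i= 0: S-W = 22 → W
  i= 1: K-T = 17 → R
  i= 2: H-C =  5 → F
  i= 3: A-Q = 10 → K
  i= 4: R-L =  6 → G
  i= 5: S-P =  3 → D
  i= 6: I-W = 12 → M
  i= 7: A-E = 22 → W
  i= 8: F-O = 17 → R
  i= 9: D-Y =  5 → F
  i=10: N-D = 10 → K
  i=11: U-O =  6 → G
  i=12: V-S =  3 → D
  i=13: C-Q = 12 → M
  i=14: M-Q = 22 → W
  i=15: Q-Z = 17 → R
  i=16: R-M =  5 → F
  i=17: M-C = 10 → K
  i=18: B-V =  6 → G
  i=19: X-U =  3 → D
  i=20: Q-E = 12 → M
  i=21: E-I = 22 → W
  i=22: T-C = 17 → R
  i=23: H-C =  5 → F
  i=24: Z-P = 10 → K
  i=25: P-J =  6 → G
  i=26: E-B =  3 → D
  i=27: I-W = 12 → M
  i=28: U-Y = 22 → W
  shifts repeat with period 7: WRFKGDM

WRFKGDM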